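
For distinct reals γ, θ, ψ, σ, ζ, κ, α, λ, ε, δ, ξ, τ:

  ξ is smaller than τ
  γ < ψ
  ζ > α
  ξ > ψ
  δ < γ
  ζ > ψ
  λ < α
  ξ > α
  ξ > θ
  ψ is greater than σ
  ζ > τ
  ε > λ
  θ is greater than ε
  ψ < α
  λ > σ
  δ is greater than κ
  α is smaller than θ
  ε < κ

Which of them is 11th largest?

Chaining the given pairs: σ < λ < ε < κ < δ < γ < ψ < α < θ < ξ < τ < ζ.
Counting 11 from the largest end gives λ.

λ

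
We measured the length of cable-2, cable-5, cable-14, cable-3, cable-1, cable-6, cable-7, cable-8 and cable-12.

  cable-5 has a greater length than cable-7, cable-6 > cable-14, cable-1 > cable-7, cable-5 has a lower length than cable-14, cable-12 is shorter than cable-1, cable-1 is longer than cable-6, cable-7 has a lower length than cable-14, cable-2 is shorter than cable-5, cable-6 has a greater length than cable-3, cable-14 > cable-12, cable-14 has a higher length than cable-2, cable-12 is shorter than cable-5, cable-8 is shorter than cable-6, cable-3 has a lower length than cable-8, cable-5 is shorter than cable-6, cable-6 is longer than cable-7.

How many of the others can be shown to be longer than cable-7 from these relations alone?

4

Directly above cable-7: cable-5, cable-14, cable-6, cable-1.
No other element is forced above cable-7 by the given relations, so the count is 4.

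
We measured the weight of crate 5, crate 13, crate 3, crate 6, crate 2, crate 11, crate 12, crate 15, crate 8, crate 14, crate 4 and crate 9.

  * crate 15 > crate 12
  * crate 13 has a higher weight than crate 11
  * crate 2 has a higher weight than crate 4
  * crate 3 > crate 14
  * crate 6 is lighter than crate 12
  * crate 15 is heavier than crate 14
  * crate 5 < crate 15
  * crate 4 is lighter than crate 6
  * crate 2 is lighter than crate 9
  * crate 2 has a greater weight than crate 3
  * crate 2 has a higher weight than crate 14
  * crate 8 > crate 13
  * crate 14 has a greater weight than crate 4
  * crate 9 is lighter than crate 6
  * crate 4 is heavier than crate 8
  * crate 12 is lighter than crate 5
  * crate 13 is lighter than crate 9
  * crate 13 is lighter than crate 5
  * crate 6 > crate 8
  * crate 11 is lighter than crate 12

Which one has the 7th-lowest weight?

The consecutive relations fix a unique order: crate 11 < crate 13 < crate 8 < crate 4 < crate 14 < crate 3 < crate 2 < crate 9 < crate 6 < crate 12 < crate 5 < crate 15.
Counting 7 from the smallest end gives crate 2.

crate 2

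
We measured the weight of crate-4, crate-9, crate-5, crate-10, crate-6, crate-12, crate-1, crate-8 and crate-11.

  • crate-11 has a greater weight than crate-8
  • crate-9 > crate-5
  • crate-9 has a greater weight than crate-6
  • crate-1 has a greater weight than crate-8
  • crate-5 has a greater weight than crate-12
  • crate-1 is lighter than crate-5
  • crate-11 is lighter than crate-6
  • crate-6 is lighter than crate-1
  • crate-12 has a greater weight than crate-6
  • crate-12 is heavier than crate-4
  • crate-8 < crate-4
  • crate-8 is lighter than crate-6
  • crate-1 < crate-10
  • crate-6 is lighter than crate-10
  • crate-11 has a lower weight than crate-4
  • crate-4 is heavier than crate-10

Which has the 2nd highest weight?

crate-5

Chaining the given pairs: crate-8 < crate-11 < crate-6 < crate-1 < crate-10 < crate-4 < crate-12 < crate-5 < crate-9.
The 2nd largest is crate-5.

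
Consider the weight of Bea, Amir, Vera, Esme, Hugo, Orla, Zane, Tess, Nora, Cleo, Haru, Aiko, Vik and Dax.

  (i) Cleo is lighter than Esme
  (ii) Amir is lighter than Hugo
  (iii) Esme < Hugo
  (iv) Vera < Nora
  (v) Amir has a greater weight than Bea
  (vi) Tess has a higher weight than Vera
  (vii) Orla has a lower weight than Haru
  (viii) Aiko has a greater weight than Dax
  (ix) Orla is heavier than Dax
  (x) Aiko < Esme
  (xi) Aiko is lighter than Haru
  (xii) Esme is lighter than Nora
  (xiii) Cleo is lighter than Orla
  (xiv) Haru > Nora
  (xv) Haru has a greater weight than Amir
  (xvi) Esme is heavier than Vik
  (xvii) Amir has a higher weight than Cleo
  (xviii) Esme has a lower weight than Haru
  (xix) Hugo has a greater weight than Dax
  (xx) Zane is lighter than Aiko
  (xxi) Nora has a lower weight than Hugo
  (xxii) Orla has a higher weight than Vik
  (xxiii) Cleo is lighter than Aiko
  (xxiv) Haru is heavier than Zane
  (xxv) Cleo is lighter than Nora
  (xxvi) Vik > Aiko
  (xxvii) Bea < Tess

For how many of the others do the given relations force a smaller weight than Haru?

11

The elements the relations force below Haru are Vera, Zane, Bea, Cleo, Dax, Aiko, Vik, Esme, Nora, Amir, Orla — no chain reaches any other.
That is 11.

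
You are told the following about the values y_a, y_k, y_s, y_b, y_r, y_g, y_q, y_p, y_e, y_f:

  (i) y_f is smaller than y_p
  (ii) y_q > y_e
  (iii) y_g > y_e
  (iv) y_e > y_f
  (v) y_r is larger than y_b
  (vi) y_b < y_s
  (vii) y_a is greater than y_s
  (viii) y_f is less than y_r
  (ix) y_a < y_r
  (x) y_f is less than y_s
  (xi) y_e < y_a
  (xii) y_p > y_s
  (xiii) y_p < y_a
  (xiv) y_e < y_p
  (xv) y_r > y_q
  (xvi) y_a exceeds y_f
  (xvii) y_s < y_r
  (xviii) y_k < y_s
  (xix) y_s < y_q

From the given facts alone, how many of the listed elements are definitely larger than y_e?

The elements the relations force above y_e are y_p, y_a, y_q, y_r, y_g — no chain reaches any other.
That is 5.

5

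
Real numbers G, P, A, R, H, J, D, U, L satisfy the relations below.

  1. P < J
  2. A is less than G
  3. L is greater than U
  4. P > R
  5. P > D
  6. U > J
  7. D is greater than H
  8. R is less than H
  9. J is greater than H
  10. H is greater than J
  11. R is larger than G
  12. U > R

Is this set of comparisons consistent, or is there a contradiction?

We have J < H stated directly, yet also H < D < P < J by chaining the others — so H < J. Contradiction.

inconsistent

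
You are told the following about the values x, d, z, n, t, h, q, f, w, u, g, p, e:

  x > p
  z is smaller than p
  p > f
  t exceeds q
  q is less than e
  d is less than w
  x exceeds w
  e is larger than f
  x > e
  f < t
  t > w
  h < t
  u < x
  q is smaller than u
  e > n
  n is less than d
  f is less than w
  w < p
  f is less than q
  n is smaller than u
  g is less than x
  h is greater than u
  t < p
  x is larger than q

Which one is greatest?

x

n is not greatest since n < u; f is not greatest since f < w; q is not greatest since q < t; d is not greatest since d < w; u is not greatest since u < x; z is not greatest since z < p; w is not greatest since w < x; h is not greatest since h < t; t is not greatest since t < p; p is not greatest since p < x; e is not greatest since e < x; g is not greatest since g < x.
Only x has nothing above it, so x is the greatest.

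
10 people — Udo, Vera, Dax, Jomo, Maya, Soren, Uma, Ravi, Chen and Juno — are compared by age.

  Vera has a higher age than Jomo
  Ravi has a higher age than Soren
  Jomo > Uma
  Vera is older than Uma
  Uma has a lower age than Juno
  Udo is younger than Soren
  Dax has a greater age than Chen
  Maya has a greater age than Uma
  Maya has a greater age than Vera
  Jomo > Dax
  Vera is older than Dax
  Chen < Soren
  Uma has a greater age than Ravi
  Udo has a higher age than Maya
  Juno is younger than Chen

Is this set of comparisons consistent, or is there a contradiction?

We have Soren < Ravi stated directly, yet also Ravi < Uma < Juno < Chen < Dax < Jomo < Vera < Maya < Udo < Soren by chaining the others — so Ravi < Soren. Contradiction.

inconsistent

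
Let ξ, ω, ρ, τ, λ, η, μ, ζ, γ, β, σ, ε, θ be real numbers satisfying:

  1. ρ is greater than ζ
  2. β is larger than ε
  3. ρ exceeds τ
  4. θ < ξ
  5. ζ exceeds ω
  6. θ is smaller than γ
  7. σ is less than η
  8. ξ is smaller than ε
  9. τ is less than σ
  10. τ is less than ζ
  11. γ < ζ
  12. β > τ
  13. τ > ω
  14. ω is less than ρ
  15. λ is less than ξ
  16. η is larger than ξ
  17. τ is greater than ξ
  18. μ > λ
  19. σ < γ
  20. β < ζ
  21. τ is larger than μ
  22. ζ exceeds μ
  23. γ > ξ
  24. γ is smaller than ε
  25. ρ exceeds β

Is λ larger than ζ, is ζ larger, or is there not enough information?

λ < ξ and ξ < τ give λ < τ.
Then τ < σ extends the chain to σ.
Then σ < γ extends the chain to γ.
Then γ < ε extends the chain to ε.
Then ε < β extends the chain to β.
With β < ζ: λ < ξ < τ < σ < γ < ε < β < ζ.
So ζ is larger.

ζ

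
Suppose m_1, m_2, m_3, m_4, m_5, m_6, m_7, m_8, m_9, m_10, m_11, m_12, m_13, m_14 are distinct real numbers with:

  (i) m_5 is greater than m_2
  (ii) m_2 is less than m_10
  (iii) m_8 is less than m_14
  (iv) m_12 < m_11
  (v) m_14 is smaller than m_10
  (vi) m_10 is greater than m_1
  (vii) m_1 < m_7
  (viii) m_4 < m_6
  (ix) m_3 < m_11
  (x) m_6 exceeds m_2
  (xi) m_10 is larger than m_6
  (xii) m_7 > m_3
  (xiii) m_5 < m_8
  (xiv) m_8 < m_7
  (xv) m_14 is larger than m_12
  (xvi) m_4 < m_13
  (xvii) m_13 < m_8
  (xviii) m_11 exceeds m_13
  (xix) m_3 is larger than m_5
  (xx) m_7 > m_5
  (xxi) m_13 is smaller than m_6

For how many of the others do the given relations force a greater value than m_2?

Directly above m_2: m_5, m_6, m_10.
One step further: m_8, m_3, m_7 (6 so far).
One step further: m_14, m_11 (8 so far).
Nothing else is reachable above m_2; 8 in all.

8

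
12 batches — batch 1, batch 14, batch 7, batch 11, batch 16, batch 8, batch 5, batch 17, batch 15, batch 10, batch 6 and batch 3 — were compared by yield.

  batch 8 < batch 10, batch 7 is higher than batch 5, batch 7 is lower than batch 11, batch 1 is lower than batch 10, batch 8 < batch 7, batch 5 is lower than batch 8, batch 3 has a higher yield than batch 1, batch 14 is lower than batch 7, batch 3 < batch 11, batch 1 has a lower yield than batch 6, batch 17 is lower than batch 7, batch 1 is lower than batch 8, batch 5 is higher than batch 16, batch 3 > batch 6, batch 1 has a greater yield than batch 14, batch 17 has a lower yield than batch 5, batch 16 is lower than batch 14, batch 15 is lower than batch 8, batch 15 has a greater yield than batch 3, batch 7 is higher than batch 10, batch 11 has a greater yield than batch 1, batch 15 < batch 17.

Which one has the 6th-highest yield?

batch 17

Chaining the given pairs: batch 16 < batch 14 < batch 1 < batch 6 < batch 3 < batch 15 < batch 17 < batch 5 < batch 8 < batch 10 < batch 7 < batch 11.
Counting 6 from the largest end gives batch 17.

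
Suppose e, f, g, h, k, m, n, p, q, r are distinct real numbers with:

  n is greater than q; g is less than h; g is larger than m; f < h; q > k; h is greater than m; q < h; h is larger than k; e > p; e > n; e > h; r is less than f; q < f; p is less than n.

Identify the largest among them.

Chaining downward from e: directly below it, p, h, n; then k, m, g, q, f; then r.
That covers every other element, and nothing is given above e, so e is the largest.

e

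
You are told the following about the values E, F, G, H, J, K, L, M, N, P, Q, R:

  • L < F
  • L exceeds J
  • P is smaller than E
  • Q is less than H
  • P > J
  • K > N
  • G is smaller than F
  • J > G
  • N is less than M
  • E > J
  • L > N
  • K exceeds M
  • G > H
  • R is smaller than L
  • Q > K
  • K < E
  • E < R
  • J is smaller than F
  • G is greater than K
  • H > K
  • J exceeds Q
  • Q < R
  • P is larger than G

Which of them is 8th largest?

The consecutive relations fix a unique order: N < M < K < Q < H < G < J < P < E < R < L < F.
Counting 8 from the largest end gives H.

H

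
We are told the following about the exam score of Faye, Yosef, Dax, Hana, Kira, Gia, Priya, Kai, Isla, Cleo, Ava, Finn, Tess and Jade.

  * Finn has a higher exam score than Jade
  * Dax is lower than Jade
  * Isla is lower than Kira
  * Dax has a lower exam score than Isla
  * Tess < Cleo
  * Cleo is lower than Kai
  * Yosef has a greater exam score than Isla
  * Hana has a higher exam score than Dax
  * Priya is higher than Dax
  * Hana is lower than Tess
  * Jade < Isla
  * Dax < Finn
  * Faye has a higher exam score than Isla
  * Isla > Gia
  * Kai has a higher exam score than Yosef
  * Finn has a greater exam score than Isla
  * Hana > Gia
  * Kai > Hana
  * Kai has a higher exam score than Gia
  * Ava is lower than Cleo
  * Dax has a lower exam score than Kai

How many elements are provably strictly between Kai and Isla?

The relations place Isla below Kai. An element lies strictly between them when it is forced above Isla and also forced below Kai.
Above Isla: {Kira, Yosef, Finn, Faye}. Below Kai: {Dax, Gia, Jade, Ava, Hana, Tess, Cleo, Yosef}.
Intersection: {Yosef} — 1.

1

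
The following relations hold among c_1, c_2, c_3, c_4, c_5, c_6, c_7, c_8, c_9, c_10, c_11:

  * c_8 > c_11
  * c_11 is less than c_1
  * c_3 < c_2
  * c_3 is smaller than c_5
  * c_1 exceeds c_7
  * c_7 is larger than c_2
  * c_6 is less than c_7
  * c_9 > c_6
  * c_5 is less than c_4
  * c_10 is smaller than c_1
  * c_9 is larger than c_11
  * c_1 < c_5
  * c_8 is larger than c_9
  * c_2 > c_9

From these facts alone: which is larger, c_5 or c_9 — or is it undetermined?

c_9 < c_2 and c_2 < c_7 give c_9 < c_7.
With c_7 < c_1: c_9 < c_2 < c_7 < c_1.
With c_1 < c_5: c_9 < c_2 < c_7 < c_1 < c_5.
So c_5 is larger.

c_5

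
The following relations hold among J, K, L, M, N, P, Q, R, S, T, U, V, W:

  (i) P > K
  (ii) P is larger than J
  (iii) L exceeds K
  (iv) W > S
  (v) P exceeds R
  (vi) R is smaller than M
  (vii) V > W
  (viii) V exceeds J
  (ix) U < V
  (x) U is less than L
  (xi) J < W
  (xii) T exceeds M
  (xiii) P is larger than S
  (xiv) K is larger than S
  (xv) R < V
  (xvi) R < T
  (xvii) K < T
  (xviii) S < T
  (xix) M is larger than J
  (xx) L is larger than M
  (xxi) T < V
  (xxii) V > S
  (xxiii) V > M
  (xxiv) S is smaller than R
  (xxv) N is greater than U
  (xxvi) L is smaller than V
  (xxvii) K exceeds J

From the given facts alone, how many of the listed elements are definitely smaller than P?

From P the given relations immediately reach J, S, R, K.
No other element is forced below P by the given relations, so the count is 4.

4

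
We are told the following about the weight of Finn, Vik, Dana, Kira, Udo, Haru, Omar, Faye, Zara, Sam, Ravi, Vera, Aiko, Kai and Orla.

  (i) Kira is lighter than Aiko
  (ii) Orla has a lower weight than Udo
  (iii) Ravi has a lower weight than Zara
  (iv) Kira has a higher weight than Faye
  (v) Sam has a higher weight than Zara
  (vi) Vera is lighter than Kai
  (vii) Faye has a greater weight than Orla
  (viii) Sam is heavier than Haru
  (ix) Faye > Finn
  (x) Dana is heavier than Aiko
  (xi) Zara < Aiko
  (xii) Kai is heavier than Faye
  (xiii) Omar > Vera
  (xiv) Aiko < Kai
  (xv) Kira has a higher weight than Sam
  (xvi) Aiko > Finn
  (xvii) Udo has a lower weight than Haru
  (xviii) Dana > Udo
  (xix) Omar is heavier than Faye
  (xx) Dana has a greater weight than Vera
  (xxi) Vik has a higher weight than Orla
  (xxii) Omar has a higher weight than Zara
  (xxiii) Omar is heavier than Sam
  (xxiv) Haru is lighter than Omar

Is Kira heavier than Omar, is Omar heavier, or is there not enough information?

undetermined

Following every chain through Kira: above Kira we get Aiko, Dana, Kai; below Kira we get Orla, Udo, Ravi, Haru, Zara, Sam, Finn, Faye.
Omar is not reached, and no chain runs the other way from Omar to Kira.
So the given relations leave the order of Kira and Omar undetermined.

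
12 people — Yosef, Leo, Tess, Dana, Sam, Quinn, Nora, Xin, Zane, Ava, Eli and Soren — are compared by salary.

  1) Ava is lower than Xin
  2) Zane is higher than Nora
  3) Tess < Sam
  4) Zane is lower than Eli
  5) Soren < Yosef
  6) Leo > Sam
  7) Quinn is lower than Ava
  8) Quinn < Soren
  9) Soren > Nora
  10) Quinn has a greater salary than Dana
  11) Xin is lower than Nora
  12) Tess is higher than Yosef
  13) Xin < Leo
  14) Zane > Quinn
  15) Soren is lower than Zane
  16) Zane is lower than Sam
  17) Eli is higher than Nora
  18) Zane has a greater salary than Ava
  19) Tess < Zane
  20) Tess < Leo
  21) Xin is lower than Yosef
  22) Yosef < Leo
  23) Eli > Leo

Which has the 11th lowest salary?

Chaining the given pairs: Dana < Quinn < Ava < Xin < Nora < Soren < Yosef < Tess < Zane < Sam < Leo < Eli.
The 11th smallest is Leo.

Leo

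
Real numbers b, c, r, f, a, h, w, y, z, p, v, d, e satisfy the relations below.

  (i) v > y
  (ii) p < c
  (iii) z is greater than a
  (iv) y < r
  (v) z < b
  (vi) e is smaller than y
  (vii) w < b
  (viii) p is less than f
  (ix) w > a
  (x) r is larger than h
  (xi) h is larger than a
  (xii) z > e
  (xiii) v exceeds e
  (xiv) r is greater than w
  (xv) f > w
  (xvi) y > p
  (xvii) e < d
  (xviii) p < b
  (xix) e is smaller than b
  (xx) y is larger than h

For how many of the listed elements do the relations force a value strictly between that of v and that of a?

2

The relations place a below v. An element lies strictly between them when it is forced above a and also forced below v.
Above a: {w, h, y, z, b, r, f}. Below v: {e, h, p, y}.
Intersection: {h, y} — 2.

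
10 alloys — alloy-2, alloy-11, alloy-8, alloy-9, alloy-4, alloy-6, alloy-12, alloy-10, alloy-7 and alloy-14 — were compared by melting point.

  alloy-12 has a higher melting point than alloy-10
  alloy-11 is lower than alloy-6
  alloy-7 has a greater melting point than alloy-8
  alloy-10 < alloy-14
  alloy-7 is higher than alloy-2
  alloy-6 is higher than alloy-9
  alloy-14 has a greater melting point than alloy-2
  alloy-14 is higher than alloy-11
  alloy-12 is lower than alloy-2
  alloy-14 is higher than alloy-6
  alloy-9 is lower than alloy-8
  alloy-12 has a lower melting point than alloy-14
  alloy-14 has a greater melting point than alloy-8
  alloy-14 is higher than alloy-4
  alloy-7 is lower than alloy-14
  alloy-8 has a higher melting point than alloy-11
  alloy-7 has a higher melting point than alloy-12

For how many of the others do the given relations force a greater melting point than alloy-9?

4

From alloy-9 the given relations immediately reach alloy-6, alloy-8.
From those, alloy-7, alloy-14 — 4 in total.
Nothing else is reachable above alloy-9; 4 in all.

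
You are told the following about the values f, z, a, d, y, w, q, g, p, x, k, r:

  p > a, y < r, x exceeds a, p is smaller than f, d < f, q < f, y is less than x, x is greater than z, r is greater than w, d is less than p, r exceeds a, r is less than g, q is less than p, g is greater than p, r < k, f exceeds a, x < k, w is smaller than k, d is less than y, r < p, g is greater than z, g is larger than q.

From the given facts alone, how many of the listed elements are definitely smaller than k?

Directly below k: w, r, x.
One step further: z, y, a (6 so far).
One step further: d (7 so far).
Nothing else is reachable below k; 7 in all.

7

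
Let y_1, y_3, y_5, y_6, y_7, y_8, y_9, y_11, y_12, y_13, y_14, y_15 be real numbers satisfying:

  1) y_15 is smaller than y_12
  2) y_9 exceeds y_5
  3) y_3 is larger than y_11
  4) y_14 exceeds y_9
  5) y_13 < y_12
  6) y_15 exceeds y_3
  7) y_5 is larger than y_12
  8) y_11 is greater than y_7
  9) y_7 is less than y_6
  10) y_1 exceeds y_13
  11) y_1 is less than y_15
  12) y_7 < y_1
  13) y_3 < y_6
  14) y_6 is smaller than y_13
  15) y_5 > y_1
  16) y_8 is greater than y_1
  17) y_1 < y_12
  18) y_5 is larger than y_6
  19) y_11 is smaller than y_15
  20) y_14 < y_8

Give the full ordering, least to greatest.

Each adjacent pair is fixed by a given relation: y_7 < y_11; y_11 < y_3; y_3 < y_6; y_6 < y_13; y_13 < y_1; y_1 < y_15; y_15 < y_12; y_12 < y_5; y_5 < y_9; y_9 < y_14; y_14 < y_8. Chaining them end to end gives the full order.

y_7 < y_11 < y_3 < y_6 < y_13 < y_1 < y_15 < y_12 < y_5 < y_9 < y_14 < y_8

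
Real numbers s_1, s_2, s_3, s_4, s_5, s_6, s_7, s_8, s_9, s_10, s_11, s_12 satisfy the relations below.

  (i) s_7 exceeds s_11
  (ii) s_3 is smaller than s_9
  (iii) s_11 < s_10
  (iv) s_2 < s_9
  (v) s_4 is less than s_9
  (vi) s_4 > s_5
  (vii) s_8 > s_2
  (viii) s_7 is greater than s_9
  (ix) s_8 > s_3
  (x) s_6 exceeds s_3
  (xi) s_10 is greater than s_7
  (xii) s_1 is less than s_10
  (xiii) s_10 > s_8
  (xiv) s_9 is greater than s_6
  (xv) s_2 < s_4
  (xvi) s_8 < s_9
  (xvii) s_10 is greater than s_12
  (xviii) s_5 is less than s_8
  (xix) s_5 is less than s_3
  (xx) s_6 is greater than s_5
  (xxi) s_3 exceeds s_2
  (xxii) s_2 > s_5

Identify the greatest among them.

s_10

s_5 is not greatest since s_5 < s_2; s_11 is not greatest since s_11 < s_10; s_2 is not greatest since s_2 < s_4; s_3 is not greatest since s_3 < s_9; s_12 is not greatest since s_12 < s_10; s_6 is not greatest since s_6 < s_9; s_8 is not greatest since s_8 < s_10; s_4 is not greatest since s_4 < s_9; s_1 is not greatest since s_1 < s_10; s_9 is not greatest since s_9 < s_7; s_7 is not greatest since s_7 < s_10.
Only s_10 has nothing above it, so s_10 is the greatest.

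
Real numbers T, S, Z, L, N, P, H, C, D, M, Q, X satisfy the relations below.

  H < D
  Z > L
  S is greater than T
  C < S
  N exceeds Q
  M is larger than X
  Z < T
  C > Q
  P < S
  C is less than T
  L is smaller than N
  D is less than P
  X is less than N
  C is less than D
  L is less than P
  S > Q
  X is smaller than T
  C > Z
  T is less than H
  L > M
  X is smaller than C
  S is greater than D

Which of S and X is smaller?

Chaining the given relations: X < M < L < Z < C < T < H < D < P < S.
So X < S; X is the smaller of the two.

X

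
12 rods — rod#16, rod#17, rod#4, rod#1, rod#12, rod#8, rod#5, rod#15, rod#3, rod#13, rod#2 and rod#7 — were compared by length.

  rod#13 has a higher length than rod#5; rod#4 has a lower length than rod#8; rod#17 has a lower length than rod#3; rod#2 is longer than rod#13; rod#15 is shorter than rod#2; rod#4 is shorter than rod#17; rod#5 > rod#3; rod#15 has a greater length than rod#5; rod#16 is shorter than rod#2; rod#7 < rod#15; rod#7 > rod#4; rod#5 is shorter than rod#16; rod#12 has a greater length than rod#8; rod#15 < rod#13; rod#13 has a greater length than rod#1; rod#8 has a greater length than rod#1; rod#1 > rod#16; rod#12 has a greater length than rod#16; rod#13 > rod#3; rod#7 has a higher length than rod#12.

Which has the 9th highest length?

rod#5

The consecutive relations fix a unique order: rod#4 < rod#17 < rod#3 < rod#5 < rod#16 < rod#1 < rod#8 < rod#12 < rod#7 < rod#15 < rod#13 < rod#2.
The 9th largest is rod#5.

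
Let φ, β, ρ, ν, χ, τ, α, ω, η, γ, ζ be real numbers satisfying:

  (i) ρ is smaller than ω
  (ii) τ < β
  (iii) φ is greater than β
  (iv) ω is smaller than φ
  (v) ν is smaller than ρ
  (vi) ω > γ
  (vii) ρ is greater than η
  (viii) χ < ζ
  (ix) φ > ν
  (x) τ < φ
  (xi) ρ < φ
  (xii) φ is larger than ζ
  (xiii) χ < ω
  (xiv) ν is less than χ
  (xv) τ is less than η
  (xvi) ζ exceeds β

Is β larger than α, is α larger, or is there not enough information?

undetermined

Following every chain through β: above β we get ζ, φ; below β we get τ.
α is not reached, and no chain runs the other way from α to β.
So the given relations leave the order of β and α undetermined.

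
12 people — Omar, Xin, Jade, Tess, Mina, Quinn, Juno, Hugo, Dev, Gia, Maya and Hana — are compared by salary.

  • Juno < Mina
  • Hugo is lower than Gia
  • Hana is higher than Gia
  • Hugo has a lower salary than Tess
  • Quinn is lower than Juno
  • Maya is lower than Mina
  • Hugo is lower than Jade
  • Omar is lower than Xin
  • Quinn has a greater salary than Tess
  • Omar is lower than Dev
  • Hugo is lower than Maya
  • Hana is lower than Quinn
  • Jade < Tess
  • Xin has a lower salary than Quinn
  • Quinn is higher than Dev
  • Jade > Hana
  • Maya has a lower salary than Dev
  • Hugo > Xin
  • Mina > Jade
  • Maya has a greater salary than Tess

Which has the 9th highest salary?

The consecutive relations fix a unique order: Omar < Xin < Hugo < Gia < Hana < Jade < Tess < Maya < Dev < Quinn < Juno < Mina.
The 9th largest is Gia.

Gia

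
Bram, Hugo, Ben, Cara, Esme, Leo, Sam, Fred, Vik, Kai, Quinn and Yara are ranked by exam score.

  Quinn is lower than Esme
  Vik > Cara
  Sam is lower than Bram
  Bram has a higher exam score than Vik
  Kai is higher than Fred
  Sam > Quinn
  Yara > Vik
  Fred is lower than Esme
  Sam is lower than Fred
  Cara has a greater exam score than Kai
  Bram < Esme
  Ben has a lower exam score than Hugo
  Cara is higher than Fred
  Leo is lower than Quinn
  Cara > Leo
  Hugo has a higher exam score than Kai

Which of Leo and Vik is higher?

The relevant relations are Leo < Quinn; Quinn < Sam; Sam < Fred; Fred < Kai; Kai < Cara; Cara < Vik.
Chaining these gives Leo < Quinn < Sam < Fred < Kai < Cara < Vik.
So Leo < Vik; Vik is the higher of the two.

Vik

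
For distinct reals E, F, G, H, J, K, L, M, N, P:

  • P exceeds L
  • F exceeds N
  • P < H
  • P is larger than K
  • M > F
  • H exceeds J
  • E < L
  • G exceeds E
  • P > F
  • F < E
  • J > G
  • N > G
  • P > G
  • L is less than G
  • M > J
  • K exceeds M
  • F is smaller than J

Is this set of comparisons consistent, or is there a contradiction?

inconsistent

We have G < N stated directly, yet also N < F < E < L < G by chaining the others — so N < G. Contradiction.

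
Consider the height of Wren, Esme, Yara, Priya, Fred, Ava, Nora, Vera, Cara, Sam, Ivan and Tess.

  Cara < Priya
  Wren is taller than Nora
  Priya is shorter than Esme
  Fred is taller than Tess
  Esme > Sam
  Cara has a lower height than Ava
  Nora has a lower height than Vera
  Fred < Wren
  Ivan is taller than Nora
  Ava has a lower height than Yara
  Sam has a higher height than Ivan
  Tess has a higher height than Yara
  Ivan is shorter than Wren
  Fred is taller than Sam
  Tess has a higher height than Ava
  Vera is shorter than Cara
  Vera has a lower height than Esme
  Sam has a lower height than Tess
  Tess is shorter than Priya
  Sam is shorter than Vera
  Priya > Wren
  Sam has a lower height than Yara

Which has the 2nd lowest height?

Piecing the relations together gives one ordering: Nora < Ivan < Sam < Vera < Cara < Ava < Yara < Tess < Fred < Wren < Priya < Esme.
The 2nd smallest is Ivan.

Ivan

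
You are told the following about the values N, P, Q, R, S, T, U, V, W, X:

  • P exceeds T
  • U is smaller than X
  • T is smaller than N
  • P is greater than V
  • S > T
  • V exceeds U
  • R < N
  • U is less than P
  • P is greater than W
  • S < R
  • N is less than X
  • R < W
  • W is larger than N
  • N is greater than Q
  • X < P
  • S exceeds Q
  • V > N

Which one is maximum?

T is not greatest since T < N; Q is not greatest since Q < S; S is not greatest since S < R; R is not greatest since R < N; N is not greatest since N < W; W is not greatest since W < P; U is not greatest since U < V; X is not greatest since X < P; V is not greatest since V < P.
Only P has nothing above it, so P is the maximum.

P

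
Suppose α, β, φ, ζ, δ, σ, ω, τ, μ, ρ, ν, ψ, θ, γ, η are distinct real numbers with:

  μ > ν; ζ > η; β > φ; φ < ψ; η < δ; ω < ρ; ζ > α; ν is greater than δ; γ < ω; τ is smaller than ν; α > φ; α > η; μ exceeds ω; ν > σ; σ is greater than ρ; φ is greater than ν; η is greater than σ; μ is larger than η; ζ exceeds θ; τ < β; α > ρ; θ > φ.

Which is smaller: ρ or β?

ρ

ρ < σ and σ < η give ρ < η.
With η < δ: ρ < σ < η < δ.
Then δ < ν extends the chain to ν.
Then ν < φ extends the chain to φ.
With φ < β: ρ < σ < η < δ < ν < φ < β.
So ρ < β; ρ is the smaller of the two.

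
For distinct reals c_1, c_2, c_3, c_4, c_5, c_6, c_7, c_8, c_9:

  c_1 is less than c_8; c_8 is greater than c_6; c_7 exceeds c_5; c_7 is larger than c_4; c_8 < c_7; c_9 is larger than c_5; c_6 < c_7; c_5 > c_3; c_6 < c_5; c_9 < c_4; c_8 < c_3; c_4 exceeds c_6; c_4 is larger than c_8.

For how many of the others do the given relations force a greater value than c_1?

From c_1 the given relations immediately reach c_8.
From those, c_3, c_4, c_7 — 4 in total.
From those, c_5 — 5 in total.
From those, c_9 — 6 in total.
Nothing else is reachable above c_1; 6 in all.

6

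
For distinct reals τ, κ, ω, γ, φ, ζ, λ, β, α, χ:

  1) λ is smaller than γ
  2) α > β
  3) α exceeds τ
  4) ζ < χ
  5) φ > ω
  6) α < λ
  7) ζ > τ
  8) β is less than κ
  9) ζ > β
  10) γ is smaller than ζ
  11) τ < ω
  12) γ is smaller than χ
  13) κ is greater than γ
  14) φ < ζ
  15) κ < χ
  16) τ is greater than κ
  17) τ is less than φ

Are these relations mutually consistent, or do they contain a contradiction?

Chaining the given relations yields α < λ < γ < κ < τ, so α < τ. But one relation states τ < α. These cannot both hold.

inconsistent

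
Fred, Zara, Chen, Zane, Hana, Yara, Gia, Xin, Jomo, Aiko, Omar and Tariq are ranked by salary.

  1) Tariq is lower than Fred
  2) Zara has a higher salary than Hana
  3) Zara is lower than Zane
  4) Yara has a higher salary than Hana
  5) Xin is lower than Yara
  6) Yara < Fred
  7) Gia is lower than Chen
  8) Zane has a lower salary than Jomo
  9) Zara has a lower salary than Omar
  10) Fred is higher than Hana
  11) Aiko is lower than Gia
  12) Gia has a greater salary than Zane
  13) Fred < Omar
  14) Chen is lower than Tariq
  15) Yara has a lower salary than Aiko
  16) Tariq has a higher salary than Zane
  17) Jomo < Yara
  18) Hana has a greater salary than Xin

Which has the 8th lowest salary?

The consecutive relations fix a unique order: Xin < Hana < Zara < Zane < Jomo < Yara < Aiko < Gia < Chen < Tariq < Fred < Omar.
The 8th smallest is Gia.

Gia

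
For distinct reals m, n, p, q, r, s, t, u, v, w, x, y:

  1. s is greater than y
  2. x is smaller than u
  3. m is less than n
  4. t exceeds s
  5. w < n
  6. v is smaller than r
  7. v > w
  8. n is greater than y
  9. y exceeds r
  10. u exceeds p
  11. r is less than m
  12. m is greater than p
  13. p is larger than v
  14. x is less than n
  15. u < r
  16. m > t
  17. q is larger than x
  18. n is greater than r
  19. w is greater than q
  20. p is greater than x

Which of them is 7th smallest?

Piecing the relations together gives one ordering: x < q < w < v < p < u < r < y < s < t < m < n.
Counting 7 from the smallest end gives r.

r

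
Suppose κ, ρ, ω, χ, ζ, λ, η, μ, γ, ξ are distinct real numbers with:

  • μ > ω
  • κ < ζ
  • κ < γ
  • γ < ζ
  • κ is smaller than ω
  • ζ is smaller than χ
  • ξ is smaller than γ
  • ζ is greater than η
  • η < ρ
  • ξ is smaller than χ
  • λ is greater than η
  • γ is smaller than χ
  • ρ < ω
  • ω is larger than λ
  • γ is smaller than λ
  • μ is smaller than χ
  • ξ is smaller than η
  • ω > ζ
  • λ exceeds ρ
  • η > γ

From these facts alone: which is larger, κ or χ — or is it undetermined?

χ

Following the relations from κ: κ < γ < η < ρ < λ < ω < μ < χ.
So χ is larger.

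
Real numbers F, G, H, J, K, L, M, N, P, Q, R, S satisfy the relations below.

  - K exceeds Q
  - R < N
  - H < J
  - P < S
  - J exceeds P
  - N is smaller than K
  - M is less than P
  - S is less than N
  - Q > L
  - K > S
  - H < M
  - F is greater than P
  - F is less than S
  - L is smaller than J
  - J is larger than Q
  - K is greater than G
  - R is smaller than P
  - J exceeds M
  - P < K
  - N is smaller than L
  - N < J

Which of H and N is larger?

H < M and M < P give H < P.
Then P < F extends the chain to F.
With F < S: H < M < P < F < S.
Then S < N extends the chain to N.
So H < N; N is the larger of the two.

N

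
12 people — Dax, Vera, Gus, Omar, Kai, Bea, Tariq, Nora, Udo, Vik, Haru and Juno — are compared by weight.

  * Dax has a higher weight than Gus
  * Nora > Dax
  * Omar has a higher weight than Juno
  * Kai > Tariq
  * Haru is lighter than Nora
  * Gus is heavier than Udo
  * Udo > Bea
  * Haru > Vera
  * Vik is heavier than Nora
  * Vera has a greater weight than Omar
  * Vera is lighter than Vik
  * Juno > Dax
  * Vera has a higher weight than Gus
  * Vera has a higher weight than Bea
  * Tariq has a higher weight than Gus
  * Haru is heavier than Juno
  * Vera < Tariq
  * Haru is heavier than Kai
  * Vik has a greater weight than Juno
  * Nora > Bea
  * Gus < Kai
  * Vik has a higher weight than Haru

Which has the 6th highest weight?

Chaining the given pairs: Bea < Udo < Gus < Dax < Juno < Omar < Vera < Tariq < Kai < Haru < Nora < Vik.
The 6th largest is Vera.

Vera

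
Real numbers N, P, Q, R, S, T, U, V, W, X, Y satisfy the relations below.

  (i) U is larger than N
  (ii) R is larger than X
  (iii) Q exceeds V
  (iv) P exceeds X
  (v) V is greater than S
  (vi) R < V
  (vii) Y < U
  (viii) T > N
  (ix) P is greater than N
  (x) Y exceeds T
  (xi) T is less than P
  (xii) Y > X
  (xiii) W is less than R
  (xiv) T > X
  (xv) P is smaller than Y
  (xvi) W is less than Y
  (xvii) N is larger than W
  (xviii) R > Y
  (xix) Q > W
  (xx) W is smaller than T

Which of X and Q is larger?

Q

Chaining the given relations: X < T < P < Y < R < V < Q.
So X < Q; Q is the larger of the two.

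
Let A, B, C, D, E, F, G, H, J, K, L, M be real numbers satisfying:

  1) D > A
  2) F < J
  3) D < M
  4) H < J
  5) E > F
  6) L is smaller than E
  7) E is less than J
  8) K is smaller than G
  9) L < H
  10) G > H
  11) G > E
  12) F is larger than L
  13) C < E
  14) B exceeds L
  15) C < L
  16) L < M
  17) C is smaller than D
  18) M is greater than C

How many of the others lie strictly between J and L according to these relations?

Chaining upward from L reaches: F, E, H, M, B, G.
Chaining downward from J reaches: C, F, E, H.
Strictly between L and J are those in both lists: F, E, H — 3 elements.

3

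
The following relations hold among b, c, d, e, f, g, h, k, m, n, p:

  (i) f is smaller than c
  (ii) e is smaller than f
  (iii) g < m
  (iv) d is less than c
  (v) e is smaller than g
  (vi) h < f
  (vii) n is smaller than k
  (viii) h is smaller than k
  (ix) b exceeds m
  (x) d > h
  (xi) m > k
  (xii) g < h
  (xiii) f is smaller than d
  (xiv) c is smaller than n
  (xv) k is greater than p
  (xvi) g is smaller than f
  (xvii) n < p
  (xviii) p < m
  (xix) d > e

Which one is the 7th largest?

d

Piecing the relations together gives one ordering: e < g < h < f < d < c < n < p < k < m < b.
Counting 7 from the largest end gives d.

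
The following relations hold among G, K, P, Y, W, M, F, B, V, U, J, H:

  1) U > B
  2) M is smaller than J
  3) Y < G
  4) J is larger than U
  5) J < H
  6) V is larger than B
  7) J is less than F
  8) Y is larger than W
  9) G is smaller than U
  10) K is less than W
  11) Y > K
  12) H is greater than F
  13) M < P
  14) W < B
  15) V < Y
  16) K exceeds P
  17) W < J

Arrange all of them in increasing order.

M < P < K < W < B < V < Y < G < U < J < F < H

Nothing is placed below M, so it is least; from there M < P; P < K; K < W; W < B; B < V; V < Y; Y < G; G < U; U < J; J < F; F < H, each given directly.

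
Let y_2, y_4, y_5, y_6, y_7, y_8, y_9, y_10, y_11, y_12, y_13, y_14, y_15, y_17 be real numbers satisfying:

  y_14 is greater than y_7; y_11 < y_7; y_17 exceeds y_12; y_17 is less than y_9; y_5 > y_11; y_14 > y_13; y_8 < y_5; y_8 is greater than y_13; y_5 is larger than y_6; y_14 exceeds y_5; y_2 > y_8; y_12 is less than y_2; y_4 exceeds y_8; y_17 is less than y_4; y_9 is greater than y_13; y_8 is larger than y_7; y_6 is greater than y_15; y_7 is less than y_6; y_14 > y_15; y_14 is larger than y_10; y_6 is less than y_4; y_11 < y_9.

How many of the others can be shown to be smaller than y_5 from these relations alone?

From y_5 the given relations immediately reach y_11, y_8, y_6.
From those, y_15, y_7, y_13 — 6 in total.
Nothing else is reachable below y_5; 6 in all.

6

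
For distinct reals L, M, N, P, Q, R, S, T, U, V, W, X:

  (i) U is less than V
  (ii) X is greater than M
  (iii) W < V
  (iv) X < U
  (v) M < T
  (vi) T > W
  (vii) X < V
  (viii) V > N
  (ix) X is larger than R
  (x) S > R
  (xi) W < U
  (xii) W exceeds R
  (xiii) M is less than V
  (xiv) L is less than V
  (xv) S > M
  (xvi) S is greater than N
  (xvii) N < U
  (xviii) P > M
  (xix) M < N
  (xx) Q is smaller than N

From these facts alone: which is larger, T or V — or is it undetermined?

Following every chain through T: below T we get R, M, W.
V is not reached, and no chain runs the other way from V to T.
So the given relations leave the order of T and V undetermined.

undetermined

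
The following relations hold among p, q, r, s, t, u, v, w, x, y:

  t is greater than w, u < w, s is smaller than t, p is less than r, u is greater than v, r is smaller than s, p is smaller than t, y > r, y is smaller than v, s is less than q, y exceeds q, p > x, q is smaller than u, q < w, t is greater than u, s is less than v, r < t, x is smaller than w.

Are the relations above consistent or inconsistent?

Every relation is compatible with x < p < r < s < q < y < v < u < w < t; the set is consistent.

consistent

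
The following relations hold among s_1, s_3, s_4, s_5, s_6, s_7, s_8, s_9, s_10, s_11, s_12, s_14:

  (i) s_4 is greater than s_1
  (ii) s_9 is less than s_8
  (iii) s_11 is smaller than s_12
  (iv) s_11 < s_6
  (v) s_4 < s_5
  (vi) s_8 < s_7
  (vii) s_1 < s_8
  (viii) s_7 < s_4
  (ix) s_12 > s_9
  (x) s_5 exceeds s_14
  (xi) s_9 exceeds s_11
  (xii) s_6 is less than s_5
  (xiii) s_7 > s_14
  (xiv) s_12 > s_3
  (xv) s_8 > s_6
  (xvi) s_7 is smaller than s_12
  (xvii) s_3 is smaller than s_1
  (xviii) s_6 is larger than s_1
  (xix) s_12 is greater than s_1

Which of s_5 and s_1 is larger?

s_5

The relevant relations are s_1 < s_6; s_6 < s_8; s_8 < s_7; s_7 < s_4; s_4 < s_5.
Together: s_1 < s_6 < s_8 < s_7 < s_4 < s_5.
So s_1 < s_5; s_5 is the larger of the two.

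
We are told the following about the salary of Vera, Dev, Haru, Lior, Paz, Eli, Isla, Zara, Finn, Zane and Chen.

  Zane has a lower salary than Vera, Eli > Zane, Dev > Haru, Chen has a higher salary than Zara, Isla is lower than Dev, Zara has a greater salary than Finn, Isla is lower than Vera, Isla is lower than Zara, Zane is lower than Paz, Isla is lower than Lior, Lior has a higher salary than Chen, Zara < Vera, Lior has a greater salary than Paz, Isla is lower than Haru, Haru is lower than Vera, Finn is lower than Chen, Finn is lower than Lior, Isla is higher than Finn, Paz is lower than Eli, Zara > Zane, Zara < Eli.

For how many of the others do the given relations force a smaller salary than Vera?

From Vera the given relations immediately reach Zane, Isla, Zara, Haru.
From those, Finn — 5 in total.
Nothing else is reachable below Vera; 5 in all.

5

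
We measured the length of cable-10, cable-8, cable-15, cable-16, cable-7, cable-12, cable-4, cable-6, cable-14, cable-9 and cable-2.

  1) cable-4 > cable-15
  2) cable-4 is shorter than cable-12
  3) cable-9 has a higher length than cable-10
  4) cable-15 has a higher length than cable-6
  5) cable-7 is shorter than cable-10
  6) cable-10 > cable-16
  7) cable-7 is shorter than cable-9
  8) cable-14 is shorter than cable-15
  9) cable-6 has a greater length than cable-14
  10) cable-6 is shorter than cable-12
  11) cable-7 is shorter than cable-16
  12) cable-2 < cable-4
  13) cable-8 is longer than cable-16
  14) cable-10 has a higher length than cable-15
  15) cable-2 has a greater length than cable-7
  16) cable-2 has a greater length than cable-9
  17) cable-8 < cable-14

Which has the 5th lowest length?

cable-6

Piecing the relations together gives one ordering: cable-7 < cable-16 < cable-8 < cable-14 < cable-6 < cable-15 < cable-10 < cable-9 < cable-2 < cable-4 < cable-12.
Counting 5 from the smallest end gives cable-6.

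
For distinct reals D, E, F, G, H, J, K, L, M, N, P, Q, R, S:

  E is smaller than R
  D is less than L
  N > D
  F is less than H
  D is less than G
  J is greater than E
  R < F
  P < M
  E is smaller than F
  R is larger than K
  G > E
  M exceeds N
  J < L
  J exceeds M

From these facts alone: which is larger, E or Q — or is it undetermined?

Following every chain through E: above E we get R, F, J, H, L, G.
Q is not reached, and no chain runs the other way from Q to E.
So the given relations leave the order of E and Q undetermined.

undetermined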